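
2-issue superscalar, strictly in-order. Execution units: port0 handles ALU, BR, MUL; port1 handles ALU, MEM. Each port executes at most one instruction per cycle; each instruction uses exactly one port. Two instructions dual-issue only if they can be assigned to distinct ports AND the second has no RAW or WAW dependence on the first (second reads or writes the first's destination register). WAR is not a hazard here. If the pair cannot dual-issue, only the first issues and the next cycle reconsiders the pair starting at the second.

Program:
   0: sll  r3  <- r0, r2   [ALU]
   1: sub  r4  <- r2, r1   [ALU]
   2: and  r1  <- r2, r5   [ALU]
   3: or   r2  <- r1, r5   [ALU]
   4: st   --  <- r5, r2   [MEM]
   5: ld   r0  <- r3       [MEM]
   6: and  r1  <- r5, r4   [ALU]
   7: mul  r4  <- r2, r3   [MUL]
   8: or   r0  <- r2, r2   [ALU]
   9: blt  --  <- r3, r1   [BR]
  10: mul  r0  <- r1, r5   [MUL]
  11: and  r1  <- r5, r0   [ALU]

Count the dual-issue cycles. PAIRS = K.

[0] i0&i1  sll.ALU+sub.ALU  -- 2-wide
[1] i2  and.ALU  -- RAW r1
[2] i3  or.ALU  -- RAW r2
[3] i4  st.MEM  -- no-port MEM/MEM
[4] i5&i6  ld.MEM+and.ALU  -- 2-wide
[5] i7&i8  mul.MUL+or.ALU  -- 2-wide
[6] i9  blt.BR  -- no-port BR/MUL
[7] i10  mul.MUL  -- RAW r0
[8] i11  and.ALU  -- tail

PAIRS = 3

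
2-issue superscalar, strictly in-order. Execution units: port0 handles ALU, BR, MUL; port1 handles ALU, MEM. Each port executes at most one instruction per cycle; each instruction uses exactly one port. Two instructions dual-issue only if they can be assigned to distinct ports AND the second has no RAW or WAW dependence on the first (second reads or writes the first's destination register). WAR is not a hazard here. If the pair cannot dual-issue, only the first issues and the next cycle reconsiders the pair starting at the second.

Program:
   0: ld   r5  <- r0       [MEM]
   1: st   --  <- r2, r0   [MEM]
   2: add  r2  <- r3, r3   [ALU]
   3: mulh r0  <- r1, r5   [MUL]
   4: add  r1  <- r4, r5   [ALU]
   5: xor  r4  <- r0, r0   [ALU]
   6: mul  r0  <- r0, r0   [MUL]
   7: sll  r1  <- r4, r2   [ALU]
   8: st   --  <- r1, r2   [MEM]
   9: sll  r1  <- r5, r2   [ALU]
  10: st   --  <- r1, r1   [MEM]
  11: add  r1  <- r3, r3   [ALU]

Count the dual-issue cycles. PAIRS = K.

  cy0 -> i0 (ld) no-port MEM/MEM
  cy1 -> i1/i2 (st+add) pair
  cy2 -> i3/i4 (mulh+add) pair
  cy3 -> i5/i6 (xor+mul) pair
  cy4 -> i7 (sll) RAW r1
  cy5 -> i8/i9 (st+sll) pair
  cy6 -> i10/i11 (st+add) pair

PAIRS = 5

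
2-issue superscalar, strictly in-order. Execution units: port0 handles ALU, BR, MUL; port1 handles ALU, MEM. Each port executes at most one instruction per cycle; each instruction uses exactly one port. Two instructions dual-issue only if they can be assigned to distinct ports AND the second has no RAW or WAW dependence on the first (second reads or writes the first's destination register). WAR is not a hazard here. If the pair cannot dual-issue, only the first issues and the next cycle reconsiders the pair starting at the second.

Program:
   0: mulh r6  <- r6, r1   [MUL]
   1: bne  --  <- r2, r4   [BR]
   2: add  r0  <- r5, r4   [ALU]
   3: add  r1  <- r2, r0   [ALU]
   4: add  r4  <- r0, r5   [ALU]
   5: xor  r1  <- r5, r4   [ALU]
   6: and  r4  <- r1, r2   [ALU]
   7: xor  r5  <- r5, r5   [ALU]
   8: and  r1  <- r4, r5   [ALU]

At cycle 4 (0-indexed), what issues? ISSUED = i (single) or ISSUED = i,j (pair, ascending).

ISSUED = 6,7

c0: i0 mulh.MUL  no-port MUL/BR
c1: i1+i2 bne.BR add.ALU  2-wide
c2: i3+i4 add.ALU add.ALU  2-wide
c3: i5 xor.ALU  RAW r1
c4: i6+i7 and.ALU xor.ALU  2-wide
c5: i8 and.ALU  tail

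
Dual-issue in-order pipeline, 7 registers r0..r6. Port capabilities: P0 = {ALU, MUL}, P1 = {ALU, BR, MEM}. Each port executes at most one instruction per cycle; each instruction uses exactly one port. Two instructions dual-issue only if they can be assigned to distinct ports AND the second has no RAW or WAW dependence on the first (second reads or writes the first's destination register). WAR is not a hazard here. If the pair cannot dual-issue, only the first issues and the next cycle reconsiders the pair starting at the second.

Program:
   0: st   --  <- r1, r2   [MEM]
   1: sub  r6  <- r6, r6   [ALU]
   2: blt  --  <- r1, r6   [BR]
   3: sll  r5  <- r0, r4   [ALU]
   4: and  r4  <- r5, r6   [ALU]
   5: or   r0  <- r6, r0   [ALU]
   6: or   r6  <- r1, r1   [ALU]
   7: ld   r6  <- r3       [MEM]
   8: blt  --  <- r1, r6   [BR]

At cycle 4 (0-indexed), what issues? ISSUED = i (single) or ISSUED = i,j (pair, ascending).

ISSUED = 7

#0 head=0: st.MEM+sub.ALU i0&i1 pair
#1 head=2: blt.BR+sll.ALU i2&i3 pair
#2 head=4: and.ALU+or.ALU i4&i5 pair
#3 head=6: or.ALU i6 WAW r6
#4 head=7: ld.MEM i7 no-port MEM/BR
#5 head=8: blt.BR i8 tail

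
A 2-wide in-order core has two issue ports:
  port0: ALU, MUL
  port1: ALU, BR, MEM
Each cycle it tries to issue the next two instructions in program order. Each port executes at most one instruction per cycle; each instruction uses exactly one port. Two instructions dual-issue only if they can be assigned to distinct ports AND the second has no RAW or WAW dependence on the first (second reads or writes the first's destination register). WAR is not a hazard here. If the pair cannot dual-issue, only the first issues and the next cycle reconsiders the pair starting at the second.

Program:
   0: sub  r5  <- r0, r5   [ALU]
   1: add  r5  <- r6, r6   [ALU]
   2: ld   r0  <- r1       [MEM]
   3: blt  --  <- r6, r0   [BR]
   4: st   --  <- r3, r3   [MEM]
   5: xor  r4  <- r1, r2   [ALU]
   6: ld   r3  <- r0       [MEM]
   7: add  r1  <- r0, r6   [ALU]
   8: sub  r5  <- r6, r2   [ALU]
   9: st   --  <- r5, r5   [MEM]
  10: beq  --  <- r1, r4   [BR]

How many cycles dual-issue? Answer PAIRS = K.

t=0 i0:sub.ALU ; WAW r5
t=1 i1+i2:add.ALU ld.MEM ; 2-wide
t=2 i3:blt.BR ; no-port BR/MEM
t=3 i4+i5:st.MEM xor.ALU ; 2-wide
t=4 i6+i7:ld.MEM add.ALU ; 2-wide
t=5 i8:sub.ALU ; RAW r5
t=6 i9:st.MEM ; no-port MEM/BR
t=7 i10:beq.BR ; tail

PAIRS = 3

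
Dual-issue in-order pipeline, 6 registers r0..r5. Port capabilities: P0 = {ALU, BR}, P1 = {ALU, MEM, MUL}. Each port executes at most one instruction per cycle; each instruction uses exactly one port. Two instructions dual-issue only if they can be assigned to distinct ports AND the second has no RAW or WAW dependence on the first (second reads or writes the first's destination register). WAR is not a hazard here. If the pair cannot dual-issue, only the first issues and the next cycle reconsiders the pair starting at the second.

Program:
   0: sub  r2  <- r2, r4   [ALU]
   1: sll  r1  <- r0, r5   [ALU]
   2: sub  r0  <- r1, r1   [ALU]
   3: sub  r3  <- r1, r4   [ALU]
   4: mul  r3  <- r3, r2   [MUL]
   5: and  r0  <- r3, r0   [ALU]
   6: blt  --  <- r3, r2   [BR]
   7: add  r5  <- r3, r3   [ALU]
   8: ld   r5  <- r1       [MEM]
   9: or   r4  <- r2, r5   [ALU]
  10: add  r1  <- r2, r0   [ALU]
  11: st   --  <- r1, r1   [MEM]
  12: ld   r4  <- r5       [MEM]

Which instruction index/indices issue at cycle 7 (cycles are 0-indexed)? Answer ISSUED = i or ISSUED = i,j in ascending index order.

ISSUED = 11

#0 head=0: sub.ALU sll.ALU i0&i1 pair
#1 head=2: sub.ALU sub.ALU i2&i3 pair
#2 head=4: mul.MUL i4 RAW r3
#3 head=5: and.ALU blt.BR i5&i6 pair
#4 head=7: add.ALU i7 WAW r5
#5 head=8: ld.MEM i8 RAW r5
#6 head=9: or.ALU add.ALU i9&i10 pair
#7 head=11: st.MEM i11 no-port MEM/MEM
#8 head=12: ld.MEM i12 tail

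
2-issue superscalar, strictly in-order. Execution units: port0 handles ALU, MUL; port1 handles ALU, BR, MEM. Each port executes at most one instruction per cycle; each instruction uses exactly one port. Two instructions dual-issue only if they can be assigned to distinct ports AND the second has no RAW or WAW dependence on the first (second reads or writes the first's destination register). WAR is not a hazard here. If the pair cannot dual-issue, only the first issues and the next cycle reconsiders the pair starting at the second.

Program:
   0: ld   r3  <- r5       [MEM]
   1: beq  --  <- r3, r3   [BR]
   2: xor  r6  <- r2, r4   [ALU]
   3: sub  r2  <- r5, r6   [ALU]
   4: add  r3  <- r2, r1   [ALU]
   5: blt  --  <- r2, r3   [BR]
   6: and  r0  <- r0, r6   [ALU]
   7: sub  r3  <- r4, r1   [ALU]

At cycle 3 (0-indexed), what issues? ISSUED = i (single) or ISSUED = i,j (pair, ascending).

ISSUED = 4

c0: i0 ld  no-port MEM/BR
c1: i1/i2 beq xor  pair
c2: i3 sub  RAW r2
c3: i4 add  RAW r3
c4: i5/i6 blt and  pair
c5: i7 sub  tail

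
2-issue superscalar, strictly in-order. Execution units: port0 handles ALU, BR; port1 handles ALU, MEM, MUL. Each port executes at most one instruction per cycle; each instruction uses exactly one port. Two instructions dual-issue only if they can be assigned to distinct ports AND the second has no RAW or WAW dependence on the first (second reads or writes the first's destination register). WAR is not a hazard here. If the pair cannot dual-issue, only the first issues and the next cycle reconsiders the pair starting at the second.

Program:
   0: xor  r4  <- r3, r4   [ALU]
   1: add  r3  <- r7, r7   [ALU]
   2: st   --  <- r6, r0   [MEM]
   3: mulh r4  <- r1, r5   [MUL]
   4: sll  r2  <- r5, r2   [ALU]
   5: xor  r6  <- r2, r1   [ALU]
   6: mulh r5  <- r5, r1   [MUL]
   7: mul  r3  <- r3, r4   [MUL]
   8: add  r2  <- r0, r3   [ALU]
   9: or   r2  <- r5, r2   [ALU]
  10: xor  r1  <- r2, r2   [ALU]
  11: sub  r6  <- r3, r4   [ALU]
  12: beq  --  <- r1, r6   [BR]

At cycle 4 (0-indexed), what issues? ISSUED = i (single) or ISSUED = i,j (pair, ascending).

[0] i0+i1  xor.ALU/add.ALU  -- dual
[1] i2  st.MEM  -- no-port MEM/MUL
[2] i3+i4  mulh.MUL/sll.ALU  -- dual
[3] i5+i6  xor.ALU/mulh.MUL  -- dual
[4] i7  mul.MUL  -- RAW r3
[5] i8  add.ALU  -- RAW+WAW r2
[6] i9  or.ALU  -- RAW r2
[7] i10+i11  xor.ALU/sub.ALU  -- dual
[8] i12  beq.BR  -- tail

ISSUED = 7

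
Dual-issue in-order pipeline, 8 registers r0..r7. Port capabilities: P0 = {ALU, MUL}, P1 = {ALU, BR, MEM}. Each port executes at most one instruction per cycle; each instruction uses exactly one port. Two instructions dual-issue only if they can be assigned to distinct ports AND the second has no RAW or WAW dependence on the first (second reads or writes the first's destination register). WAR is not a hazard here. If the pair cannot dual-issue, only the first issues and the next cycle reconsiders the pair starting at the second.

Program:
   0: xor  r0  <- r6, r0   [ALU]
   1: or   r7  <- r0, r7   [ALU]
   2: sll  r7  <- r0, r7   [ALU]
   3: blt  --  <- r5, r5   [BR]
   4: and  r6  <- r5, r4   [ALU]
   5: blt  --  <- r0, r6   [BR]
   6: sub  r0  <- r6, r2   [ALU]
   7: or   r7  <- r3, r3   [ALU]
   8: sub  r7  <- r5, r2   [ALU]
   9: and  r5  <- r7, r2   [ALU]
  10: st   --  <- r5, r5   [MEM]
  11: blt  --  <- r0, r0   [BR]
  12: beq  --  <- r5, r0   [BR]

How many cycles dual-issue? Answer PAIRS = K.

PAIRS = 2

#0 head=0: xor.ALU i0 RAW r0
#1 head=1: or.ALU i1 RAW+WAW r7
#2 head=2: sll.ALU;blt.BR i2/i3 pair
#3 head=4: and.ALU i4 RAW r6
#4 head=5: blt.BR;sub.ALU i5/i6 pair
#5 head=7: or.ALU i7 WAW r7
#6 head=8: sub.ALU i8 RAW r7
#7 head=9: and.ALU i9 RAW r5
#8 head=10: st.MEM i10 no-port MEM/BR
#9 head=11: blt.BR i11 no-port BR/BR
#10 head=12: beq.BR i12 tail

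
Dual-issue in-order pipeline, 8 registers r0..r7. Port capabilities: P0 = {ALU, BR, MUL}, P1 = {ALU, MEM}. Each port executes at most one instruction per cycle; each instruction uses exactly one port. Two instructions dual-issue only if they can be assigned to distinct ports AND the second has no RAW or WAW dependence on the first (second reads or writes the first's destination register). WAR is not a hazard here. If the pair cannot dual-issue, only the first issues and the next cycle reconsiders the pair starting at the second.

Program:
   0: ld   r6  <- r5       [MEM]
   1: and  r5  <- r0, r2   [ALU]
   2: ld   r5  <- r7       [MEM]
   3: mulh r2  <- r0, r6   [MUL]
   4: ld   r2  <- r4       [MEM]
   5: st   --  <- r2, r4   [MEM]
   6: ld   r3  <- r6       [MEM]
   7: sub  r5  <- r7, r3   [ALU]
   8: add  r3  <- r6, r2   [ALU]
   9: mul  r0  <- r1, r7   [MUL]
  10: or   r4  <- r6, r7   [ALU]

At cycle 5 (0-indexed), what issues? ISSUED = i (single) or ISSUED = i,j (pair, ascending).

  cy0 -> i0,i1 (ld.MEM+and.ALU) pair
  cy1 -> i2,i3 (ld.MEM+mulh.MUL) pair
  cy2 -> i4 (ld.MEM) no-port MEM/MEM
  cy3 -> i5 (st.MEM) no-port MEM/MEM
  cy4 -> i6 (ld.MEM) RAW r3
  cy5 -> i7,i8 (sub.ALU+add.ALU) pair
  cy6 -> i9,i10 (mul.MUL+or.ALU) pair

ISSUED = 7,8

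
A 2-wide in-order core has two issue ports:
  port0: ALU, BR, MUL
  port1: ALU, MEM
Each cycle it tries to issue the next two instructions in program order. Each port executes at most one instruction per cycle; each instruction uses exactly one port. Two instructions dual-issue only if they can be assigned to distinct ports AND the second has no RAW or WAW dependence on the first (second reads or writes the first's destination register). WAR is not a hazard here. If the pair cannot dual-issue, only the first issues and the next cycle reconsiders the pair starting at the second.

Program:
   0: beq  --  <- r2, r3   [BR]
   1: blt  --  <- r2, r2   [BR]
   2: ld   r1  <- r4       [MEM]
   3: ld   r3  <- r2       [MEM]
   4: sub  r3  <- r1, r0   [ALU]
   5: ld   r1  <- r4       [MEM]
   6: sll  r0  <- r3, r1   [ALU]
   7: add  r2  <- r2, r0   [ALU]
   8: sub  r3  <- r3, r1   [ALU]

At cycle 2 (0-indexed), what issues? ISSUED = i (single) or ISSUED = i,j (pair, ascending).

  cy0 -> i0 (beq.BR) no-port BR/BR
  cy1 -> i1&i2 (blt.BR;ld.MEM) 2-wide
  cy2 -> i3 (ld.MEM) WAW r3
  cy3 -> i4&i5 (sub.ALU;ld.MEM) 2-wide
  cy4 -> i6 (sll.ALU) RAW r0
  cy5 -> i7&i8 (add.ALU;sub.ALU) 2-wide

ISSUED = 3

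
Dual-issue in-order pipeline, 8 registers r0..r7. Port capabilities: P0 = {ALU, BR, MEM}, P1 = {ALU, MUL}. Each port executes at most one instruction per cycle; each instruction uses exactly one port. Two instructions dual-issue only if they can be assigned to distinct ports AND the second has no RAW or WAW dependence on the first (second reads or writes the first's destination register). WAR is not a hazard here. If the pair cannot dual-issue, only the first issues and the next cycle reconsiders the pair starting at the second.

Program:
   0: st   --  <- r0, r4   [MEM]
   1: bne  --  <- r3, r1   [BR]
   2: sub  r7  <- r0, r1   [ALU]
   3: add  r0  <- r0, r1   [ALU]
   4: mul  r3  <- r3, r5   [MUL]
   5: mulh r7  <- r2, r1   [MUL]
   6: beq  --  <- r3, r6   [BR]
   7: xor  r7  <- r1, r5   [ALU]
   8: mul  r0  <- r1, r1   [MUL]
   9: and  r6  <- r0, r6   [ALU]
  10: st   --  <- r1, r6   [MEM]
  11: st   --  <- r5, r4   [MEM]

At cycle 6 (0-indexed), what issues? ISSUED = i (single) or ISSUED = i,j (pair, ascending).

ISSUED = 10

c0: i0 st.MEM  no-port MEM/BR
c1: i1,i2 bne.BR+sub.ALU  2-wide
c2: i3,i4 add.ALU+mul.MUL  2-wide
c3: i5,i6 mulh.MUL+beq.BR  2-wide
c4: i7,i8 xor.ALU+mul.MUL  2-wide
c5: i9 and.ALU  RAW r6
c6: i10 st.MEM  no-port MEM/MEM
c7: i11 st.MEM  tail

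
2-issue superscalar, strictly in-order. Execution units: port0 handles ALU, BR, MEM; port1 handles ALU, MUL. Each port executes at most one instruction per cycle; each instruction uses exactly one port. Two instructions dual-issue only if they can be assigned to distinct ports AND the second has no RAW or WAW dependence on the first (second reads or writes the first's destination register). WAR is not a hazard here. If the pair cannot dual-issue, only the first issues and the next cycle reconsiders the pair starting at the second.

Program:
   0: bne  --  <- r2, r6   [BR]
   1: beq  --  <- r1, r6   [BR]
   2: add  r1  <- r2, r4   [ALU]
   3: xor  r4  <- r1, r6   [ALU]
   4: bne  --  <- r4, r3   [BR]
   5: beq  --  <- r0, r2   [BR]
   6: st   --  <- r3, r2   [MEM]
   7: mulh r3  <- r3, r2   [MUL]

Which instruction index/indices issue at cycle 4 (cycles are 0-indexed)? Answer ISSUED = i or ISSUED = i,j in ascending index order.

#0 head=0: bne i0 no-port BR/BR
#1 head=1: beq+add i1,i2 pair
#2 head=3: xor i3 RAW r4
#3 head=4: bne i4 no-port BR/BR
#4 head=5: beq i5 no-port BR/MEM
#5 head=6: st+mulh i6,i7 pair

ISSUED = 5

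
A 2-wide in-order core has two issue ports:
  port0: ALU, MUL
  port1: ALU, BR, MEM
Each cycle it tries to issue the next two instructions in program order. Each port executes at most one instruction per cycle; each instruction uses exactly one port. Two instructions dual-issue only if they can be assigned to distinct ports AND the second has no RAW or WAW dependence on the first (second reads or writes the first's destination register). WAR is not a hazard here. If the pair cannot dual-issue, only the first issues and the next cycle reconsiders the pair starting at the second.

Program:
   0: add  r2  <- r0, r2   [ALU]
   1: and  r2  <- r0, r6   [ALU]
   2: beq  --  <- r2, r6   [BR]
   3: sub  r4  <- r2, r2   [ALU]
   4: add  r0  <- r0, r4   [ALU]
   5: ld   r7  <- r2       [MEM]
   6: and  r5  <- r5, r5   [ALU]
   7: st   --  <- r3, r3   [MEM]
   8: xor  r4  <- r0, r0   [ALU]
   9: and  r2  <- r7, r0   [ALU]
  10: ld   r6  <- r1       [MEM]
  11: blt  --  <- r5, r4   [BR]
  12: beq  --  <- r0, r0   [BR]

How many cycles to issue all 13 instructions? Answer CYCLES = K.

t=0 i0:add.ALU ; WAW r2
t=1 i1:and.ALU ; RAW r2
t=2 i2+i3:beq.BR;sub.ALU ; pair
t=3 i4+i5:add.ALU;ld.MEM ; pair
t=4 i6+i7:and.ALU;st.MEM ; pair
t=5 i8+i9:xor.ALU;and.ALU ; pair
t=6 i10:ld.MEM ; no-port MEM/BR
t=7 i11:blt.BR ; no-port BR/BR
t=8 i12:beq.BR ; tail

CYCLES = 9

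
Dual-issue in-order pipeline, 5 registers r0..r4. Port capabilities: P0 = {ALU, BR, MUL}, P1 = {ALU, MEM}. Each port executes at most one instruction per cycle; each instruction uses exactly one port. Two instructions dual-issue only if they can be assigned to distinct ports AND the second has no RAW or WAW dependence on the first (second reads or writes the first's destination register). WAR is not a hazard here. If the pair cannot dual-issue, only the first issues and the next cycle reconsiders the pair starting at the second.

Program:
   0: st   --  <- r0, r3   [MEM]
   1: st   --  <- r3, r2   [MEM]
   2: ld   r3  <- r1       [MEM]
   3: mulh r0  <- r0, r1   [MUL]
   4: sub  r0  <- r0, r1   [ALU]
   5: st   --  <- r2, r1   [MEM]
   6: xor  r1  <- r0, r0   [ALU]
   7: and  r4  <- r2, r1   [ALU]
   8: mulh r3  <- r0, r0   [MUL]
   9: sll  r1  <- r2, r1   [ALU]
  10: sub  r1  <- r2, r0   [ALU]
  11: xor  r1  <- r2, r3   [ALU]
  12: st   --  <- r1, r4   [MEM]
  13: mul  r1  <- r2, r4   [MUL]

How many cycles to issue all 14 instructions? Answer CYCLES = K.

CYCLES = 10

  cy0 -> i0 (st) no-port MEM/MEM
  cy1 -> i1 (st) no-port MEM/MEM
  cy2 -> i2+i3 (ld+mulh) 2-wide
  cy3 -> i4+i5 (sub+st) 2-wide
  cy4 -> i6 (xor) RAW r1
  cy5 -> i7+i8 (and+mulh) 2-wide
  cy6 -> i9 (sll) WAW r1
  cy7 -> i10 (sub) WAW r1
  cy8 -> i11 (xor) RAW r1
  cy9 -> i12+i13 (st+mul) 2-wide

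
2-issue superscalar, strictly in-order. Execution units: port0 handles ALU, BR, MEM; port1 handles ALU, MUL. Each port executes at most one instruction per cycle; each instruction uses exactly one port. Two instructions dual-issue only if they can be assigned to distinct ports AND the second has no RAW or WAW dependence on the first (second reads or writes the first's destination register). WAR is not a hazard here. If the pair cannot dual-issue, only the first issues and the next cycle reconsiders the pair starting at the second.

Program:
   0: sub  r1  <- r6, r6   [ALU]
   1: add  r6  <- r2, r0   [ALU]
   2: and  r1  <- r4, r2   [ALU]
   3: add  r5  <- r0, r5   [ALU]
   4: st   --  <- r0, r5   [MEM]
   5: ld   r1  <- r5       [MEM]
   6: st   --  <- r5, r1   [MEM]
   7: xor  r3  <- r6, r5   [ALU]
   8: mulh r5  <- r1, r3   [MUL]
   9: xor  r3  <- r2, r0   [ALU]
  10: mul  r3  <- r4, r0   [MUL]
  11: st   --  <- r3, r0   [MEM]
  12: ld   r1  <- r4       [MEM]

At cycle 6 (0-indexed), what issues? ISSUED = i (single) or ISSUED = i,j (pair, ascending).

ISSUED = 10

0. sub+add @i0&i1  | pair
1. and+add @i2&i3  | pair
2. st @i4  | no-port MEM/MEM
3. ld @i5  | no-port MEM/MEM
4. st+xor @i6&i7  | pair
5. mulh+xor @i8&i9  | pair
6. mul @i10  | RAW r3
7. st @i11  | no-port MEM/MEM
8. ld @i12  | tail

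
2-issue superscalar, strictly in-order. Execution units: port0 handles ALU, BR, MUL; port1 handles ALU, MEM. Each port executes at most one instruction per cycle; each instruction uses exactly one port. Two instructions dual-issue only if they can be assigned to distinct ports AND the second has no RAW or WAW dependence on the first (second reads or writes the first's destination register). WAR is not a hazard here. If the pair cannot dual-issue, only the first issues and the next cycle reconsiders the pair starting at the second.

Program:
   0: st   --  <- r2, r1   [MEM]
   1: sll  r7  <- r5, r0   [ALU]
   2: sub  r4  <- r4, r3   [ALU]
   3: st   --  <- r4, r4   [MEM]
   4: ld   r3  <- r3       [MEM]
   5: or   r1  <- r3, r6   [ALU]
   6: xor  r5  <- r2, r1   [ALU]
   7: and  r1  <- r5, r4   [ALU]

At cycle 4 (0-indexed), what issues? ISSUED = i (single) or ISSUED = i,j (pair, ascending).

ISSUED = 5

[0] i0+i1  st sll  -- dual
[1] i2  sub  -- RAW r4
[2] i3  st  -- no-port MEM/MEM
[3] i4  ld  -- RAW r3
[4] i5  or  -- RAW r1
[5] i6  xor  -- RAW r5
[6] i7  and  -- tail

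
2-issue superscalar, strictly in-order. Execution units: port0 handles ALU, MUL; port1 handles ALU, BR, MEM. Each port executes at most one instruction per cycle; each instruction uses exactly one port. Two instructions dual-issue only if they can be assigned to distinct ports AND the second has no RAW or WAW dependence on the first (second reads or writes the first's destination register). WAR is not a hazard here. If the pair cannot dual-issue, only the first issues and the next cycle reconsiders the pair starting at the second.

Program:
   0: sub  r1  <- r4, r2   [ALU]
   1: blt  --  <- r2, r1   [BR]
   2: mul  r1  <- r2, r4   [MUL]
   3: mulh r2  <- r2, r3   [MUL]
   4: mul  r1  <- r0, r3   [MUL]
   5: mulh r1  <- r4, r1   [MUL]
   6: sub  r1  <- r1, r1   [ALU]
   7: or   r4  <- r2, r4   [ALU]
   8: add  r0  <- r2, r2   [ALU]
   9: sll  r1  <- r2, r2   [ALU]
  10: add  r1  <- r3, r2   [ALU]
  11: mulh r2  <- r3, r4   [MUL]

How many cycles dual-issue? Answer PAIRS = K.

PAIRS = 4

#0 head=0: sub i0 RAW r1
#1 head=1: blt/mul i1+i2 dual
#2 head=3: mulh i3 no-port MUL/MUL
#3 head=4: mul i4 no-port MUL/MUL
#4 head=5: mulh i5 RAW+WAW r1
#5 head=6: sub/or i6+i7 dual
#6 head=8: add/sll i8+i9 dual
#7 head=10: add/mulh i10+i11 dual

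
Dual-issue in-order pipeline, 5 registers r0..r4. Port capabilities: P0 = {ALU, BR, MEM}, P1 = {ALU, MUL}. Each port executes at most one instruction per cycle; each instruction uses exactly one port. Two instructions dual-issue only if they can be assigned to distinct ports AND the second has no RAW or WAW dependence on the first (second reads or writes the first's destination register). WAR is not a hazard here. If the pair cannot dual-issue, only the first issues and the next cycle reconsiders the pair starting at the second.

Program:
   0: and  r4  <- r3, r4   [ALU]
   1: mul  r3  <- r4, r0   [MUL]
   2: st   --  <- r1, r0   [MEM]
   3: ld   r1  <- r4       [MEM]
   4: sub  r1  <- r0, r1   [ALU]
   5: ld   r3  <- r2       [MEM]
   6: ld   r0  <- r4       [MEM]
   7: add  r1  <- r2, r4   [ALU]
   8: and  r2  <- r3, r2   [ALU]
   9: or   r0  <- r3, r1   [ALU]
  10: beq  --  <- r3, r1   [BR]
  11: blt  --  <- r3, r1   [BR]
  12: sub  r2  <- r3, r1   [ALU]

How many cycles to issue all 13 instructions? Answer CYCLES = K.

t=0 i0:and.ALU ; RAW r4
t=1 i1/i2:mul.MUL;st.MEM ; pair
t=2 i3:ld.MEM ; RAW+WAW r1
t=3 i4/i5:sub.ALU;ld.MEM ; pair
t=4 i6/i7:ld.MEM;add.ALU ; pair
t=5 i8/i9:and.ALU;or.ALU ; pair
t=6 i10:beq.BR ; no-port BR/BR
t=7 i11/i12:blt.BR;sub.ALU ; pair

CYCLES = 8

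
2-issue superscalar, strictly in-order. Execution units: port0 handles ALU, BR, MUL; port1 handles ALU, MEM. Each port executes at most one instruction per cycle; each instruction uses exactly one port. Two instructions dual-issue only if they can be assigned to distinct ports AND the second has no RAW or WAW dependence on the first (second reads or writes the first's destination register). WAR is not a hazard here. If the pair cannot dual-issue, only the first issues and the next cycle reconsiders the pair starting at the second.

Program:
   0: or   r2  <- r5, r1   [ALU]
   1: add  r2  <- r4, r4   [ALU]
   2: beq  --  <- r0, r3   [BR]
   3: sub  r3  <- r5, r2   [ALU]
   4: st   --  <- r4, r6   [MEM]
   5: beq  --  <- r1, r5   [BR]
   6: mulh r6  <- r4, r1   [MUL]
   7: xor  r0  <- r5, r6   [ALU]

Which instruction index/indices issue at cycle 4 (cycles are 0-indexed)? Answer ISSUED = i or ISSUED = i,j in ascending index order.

ISSUED = 6

c0: i0 or.ALU  WAW r2
c1: i1,i2 add.ALU+beq.BR  pair
c2: i3,i4 sub.ALU+st.MEM  pair
c3: i5 beq.BR  no-port BR/MUL
c4: i6 mulh.MUL  RAW r6
c5: i7 xor.ALU  tail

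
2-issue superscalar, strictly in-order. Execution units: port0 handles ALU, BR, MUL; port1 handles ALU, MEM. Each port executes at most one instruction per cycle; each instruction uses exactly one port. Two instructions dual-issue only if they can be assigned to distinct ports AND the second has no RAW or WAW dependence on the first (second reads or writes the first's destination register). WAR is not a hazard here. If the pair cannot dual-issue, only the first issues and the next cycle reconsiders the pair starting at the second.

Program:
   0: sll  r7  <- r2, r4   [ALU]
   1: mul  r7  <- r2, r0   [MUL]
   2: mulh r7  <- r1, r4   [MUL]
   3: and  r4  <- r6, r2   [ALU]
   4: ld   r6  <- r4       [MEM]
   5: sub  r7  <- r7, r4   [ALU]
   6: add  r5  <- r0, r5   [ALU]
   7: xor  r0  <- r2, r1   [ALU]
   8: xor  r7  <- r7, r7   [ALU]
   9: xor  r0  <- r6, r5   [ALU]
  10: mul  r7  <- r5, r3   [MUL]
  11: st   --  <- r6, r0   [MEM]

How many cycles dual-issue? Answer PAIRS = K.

[0] i0  sll  -- WAW r7
[1] i1  mul  -- no-port MUL/MUL
[2] i2/i3  mulh;and  -- pair
[3] i4/i5  ld;sub  -- pair
[4] i6/i7  add;xor  -- pair
[5] i8/i9  xor;xor  -- pair
[6] i10/i11  mul;st  -- pair

PAIRS = 5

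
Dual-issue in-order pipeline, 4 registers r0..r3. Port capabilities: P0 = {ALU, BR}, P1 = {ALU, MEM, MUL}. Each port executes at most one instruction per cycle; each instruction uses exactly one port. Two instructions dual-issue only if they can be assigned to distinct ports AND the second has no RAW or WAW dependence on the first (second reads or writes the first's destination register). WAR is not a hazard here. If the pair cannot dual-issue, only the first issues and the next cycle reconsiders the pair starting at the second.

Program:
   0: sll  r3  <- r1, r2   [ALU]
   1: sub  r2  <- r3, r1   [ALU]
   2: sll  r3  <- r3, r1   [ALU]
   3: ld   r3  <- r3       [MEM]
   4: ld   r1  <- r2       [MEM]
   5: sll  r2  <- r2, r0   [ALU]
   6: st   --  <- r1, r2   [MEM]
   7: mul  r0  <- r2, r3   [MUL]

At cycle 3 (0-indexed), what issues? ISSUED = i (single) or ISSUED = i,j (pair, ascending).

ISSUED = 4,5

[0] i0  sll  -- RAW r3
[1] i1&i2  sub sll  -- 2-wide
[2] i3  ld  -- no-port MEM/MEM
[3] i4&i5  ld sll  -- 2-wide
[4] i6  st  -- no-port MEM/MUL
[5] i7  mul  -- tail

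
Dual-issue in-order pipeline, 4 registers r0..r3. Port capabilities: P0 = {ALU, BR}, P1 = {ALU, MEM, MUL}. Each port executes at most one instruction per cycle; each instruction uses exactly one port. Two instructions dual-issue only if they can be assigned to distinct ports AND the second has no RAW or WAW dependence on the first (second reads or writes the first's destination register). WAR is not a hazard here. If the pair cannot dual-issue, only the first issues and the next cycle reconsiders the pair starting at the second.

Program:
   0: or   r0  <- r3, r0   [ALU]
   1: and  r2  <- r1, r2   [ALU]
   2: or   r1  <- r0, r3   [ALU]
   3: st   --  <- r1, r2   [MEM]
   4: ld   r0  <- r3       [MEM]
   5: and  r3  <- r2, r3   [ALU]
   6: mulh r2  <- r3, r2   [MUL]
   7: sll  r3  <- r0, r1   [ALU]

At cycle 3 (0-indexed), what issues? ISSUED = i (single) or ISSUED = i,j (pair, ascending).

#0 head=0: or.ALU+and.ALU i0&i1 pair
#1 head=2: or.ALU i2 RAW r1
#2 head=3: st.MEM i3 no-port MEM/MEM
#3 head=4: ld.MEM+and.ALU i4&i5 pair
#4 head=6: mulh.MUL+sll.ALU i6&i7 pair

ISSUED = 4,5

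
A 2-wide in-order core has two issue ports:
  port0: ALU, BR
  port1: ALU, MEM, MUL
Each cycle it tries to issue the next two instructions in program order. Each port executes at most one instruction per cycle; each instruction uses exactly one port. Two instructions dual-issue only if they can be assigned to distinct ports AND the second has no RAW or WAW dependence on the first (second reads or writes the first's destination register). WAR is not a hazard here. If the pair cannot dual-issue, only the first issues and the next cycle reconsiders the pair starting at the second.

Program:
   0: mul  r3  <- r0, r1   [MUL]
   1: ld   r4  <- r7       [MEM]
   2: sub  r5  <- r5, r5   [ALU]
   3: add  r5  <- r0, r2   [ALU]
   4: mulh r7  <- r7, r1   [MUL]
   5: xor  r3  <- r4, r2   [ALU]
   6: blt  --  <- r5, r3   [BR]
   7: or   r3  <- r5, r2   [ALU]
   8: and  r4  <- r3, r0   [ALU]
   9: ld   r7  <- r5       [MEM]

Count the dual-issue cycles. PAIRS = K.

[0] i0  mul  -- no-port MUL/MEM
[1] i1/i2  ld+sub  -- pair
[2] i3/i4  add+mulh  -- pair
[3] i5  xor  -- RAW r3
[4] i6/i7  blt+or  -- pair
[5] i8/i9  and+ld  -- pair

PAIRS = 4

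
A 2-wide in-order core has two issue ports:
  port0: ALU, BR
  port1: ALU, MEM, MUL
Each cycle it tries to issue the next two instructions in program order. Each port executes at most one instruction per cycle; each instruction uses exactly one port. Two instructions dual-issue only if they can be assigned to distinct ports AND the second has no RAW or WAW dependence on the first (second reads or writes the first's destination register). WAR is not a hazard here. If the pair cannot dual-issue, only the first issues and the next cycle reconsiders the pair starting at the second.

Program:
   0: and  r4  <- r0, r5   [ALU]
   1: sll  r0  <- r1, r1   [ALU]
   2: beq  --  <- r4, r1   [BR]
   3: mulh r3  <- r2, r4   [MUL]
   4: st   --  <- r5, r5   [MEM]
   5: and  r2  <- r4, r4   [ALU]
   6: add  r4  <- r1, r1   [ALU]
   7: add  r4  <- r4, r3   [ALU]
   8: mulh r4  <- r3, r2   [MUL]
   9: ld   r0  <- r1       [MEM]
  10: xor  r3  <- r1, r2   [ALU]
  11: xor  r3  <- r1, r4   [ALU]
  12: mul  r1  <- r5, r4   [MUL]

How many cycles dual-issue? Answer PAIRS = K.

PAIRS = 5

t=0 i0&i1:and.ALU sll.ALU ; 2-wide
t=1 i2&i3:beq.BR mulh.MUL ; 2-wide
t=2 i4&i5:st.MEM and.ALU ; 2-wide
t=3 i6:add.ALU ; RAW+WAW r4
t=4 i7:add.ALU ; WAW r4
t=5 i8:mulh.MUL ; no-port MUL/MEM
t=6 i9&i10:ld.MEM xor.ALU ; 2-wide
t=7 i11&i12:xor.ALU mul.MUL ; 2-wide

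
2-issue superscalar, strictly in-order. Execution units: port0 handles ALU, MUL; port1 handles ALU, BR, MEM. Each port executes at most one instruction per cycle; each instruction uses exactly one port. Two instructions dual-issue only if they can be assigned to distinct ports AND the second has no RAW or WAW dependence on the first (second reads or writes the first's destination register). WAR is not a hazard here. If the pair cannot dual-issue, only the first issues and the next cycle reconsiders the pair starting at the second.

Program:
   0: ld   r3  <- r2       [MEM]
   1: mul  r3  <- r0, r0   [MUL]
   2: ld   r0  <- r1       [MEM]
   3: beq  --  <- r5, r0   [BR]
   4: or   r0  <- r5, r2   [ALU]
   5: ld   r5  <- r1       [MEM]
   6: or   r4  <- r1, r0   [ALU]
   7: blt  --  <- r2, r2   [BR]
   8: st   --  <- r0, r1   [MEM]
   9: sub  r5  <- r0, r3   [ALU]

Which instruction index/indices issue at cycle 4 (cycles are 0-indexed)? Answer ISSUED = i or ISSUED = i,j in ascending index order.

0. ld @i0  | WAW r3
1. mul+ld @i1+i2  | dual
2. beq+or @i3+i4  | dual
3. ld+or @i5+i6  | dual
4. blt @i7  | no-port BR/MEM
5. st+sub @i8+i9  | dual

ISSUED = 7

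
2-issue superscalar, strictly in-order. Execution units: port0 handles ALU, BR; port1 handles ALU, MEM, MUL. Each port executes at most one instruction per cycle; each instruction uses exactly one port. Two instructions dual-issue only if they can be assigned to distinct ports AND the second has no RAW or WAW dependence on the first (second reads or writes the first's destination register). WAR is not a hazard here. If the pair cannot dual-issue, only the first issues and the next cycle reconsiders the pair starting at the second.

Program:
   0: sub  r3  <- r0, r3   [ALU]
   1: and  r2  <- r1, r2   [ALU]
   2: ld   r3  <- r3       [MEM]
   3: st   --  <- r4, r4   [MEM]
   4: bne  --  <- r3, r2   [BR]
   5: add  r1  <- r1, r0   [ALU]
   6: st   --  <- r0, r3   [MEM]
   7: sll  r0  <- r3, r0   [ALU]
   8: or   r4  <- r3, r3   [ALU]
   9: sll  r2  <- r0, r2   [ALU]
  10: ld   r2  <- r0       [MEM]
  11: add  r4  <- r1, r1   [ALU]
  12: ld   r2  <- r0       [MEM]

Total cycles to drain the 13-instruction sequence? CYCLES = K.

CYCLES = 8

t=0 i0+i1:sub.ALU+and.ALU ; pair
t=1 i2:ld.MEM ; no-port MEM/MEM
t=2 i3+i4:st.MEM+bne.BR ; pair
t=3 i5+i6:add.ALU+st.MEM ; pair
t=4 i7+i8:sll.ALU+or.ALU ; pair
t=5 i9:sll.ALU ; WAW r2
t=6 i10+i11:ld.MEM+add.ALU ; pair
t=7 i12:ld.MEM ; tail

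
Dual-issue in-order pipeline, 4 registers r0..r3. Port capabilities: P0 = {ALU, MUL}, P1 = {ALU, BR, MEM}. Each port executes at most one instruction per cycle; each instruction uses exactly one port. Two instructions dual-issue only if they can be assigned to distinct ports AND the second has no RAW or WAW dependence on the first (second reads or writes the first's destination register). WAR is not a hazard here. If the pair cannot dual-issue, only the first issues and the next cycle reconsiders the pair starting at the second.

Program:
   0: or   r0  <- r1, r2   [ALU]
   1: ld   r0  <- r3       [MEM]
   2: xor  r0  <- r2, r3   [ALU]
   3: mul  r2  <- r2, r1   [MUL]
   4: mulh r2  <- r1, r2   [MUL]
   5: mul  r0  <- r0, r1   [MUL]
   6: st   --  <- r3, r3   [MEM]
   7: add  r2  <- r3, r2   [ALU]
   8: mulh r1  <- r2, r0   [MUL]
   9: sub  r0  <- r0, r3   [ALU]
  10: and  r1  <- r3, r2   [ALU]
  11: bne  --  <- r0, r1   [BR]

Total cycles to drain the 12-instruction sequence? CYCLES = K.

t=0 i0:or ; WAW r0
t=1 i1:ld ; WAW r0
t=2 i2/i3:xor;mul ; pair
t=3 i4:mulh ; no-port MUL/MUL
t=4 i5/i6:mul;st ; pair
t=5 i7:add ; RAW r2
t=6 i8/i9:mulh;sub ; pair
t=7 i10:and ; RAW r1
t=8 i11:bne ; tail

CYCLES = 9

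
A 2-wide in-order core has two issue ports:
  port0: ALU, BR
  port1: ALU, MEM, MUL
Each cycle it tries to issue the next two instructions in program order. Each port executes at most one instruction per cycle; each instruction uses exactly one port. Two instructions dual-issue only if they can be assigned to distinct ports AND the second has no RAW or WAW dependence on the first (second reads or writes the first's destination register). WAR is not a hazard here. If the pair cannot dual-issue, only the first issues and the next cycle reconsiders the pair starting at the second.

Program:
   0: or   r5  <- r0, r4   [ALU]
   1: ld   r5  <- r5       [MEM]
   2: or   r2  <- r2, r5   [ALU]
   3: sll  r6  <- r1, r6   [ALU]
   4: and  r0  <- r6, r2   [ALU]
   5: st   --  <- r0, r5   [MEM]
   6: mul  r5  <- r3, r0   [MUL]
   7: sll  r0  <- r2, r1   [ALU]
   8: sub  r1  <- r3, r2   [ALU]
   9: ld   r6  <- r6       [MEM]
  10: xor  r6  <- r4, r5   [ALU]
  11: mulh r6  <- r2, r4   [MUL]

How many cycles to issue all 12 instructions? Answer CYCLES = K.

#0 head=0: or i0 RAW+WAW r5
#1 head=1: ld i1 RAW r5
#2 head=2: or/sll i2&i3 pair
#3 head=4: and i4 RAW r0
#4 head=5: st i5 no-port MEM/MUL
#5 head=6: mul/sll i6&i7 pair
#6 head=8: sub/ld i8&i9 pair
#7 head=10: xor i10 WAW r6
#8 head=11: mulh i11 tail

CYCLES = 9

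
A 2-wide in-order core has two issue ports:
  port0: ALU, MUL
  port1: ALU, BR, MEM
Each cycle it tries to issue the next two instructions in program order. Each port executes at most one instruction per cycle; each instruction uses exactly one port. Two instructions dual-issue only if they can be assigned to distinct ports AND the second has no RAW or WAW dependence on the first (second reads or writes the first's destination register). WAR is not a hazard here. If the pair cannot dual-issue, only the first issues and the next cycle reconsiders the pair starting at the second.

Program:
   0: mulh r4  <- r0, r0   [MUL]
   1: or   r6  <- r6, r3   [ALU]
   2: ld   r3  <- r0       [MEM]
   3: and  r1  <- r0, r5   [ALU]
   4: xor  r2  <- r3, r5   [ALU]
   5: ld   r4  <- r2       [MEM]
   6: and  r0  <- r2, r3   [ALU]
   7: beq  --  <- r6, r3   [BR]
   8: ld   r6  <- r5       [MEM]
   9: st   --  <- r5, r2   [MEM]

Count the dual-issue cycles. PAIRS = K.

0. mulh.MUL;or.ALU @i0+i1  | 2-wide
1. ld.MEM;and.ALU @i2+i3  | 2-wide
2. xor.ALU @i4  | RAW r2
3. ld.MEM;and.ALU @i5+i6  | 2-wide
4. beq.BR @i7  | no-port BR/MEM
5. ld.MEM @i8  | no-port MEM/MEM
6. st.MEM @i9  | tail

PAIRS = 3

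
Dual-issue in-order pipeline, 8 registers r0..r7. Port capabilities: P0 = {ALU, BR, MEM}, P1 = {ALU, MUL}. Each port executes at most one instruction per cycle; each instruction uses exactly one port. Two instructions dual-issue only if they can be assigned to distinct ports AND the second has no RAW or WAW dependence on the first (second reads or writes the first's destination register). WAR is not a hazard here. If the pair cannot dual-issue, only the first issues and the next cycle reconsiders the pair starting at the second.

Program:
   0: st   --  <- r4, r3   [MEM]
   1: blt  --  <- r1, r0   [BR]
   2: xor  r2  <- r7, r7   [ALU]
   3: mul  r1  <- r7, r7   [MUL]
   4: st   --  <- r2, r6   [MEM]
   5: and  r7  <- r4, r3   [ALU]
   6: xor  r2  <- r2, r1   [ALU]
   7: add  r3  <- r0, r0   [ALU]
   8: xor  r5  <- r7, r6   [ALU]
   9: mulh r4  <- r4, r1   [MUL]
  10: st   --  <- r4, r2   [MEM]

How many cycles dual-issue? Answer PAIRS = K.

[0] i0  st.MEM  -- no-port MEM/BR
[1] i1&i2  blt.BR/xor.ALU  -- 2-wide
[2] i3&i4  mul.MUL/st.MEM  -- 2-wide
[3] i5&i6  and.ALU/xor.ALU  -- 2-wide
[4] i7&i8  add.ALU/xor.ALU  -- 2-wide
[5] i9  mulh.MUL  -- RAW r4
[6] i10  st.MEM  -- tail

PAIRS = 4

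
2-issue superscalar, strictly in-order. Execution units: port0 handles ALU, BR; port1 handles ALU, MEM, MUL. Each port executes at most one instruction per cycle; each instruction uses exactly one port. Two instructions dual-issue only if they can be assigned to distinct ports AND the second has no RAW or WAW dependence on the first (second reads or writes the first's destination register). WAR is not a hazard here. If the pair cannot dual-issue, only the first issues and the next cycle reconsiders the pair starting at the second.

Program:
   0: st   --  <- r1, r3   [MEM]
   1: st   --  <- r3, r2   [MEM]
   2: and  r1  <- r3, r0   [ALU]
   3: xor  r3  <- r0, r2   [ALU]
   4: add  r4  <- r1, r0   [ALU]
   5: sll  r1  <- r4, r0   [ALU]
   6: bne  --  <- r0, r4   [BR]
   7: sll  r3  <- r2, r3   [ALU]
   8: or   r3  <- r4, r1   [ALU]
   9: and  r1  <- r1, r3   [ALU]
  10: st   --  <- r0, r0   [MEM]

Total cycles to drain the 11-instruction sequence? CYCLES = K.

CYCLES = 7

#0 head=0: st.MEM i0 no-port MEM/MEM
#1 head=1: st.MEM/and.ALU i1+i2 2-wide
#2 head=3: xor.ALU/add.ALU i3+i4 2-wide
#3 head=5: sll.ALU/bne.BR i5+i6 2-wide
#4 head=7: sll.ALU i7 WAW r3
#5 head=8: or.ALU i8 RAW r3
#6 head=9: and.ALU/st.MEM i9+i10 2-wide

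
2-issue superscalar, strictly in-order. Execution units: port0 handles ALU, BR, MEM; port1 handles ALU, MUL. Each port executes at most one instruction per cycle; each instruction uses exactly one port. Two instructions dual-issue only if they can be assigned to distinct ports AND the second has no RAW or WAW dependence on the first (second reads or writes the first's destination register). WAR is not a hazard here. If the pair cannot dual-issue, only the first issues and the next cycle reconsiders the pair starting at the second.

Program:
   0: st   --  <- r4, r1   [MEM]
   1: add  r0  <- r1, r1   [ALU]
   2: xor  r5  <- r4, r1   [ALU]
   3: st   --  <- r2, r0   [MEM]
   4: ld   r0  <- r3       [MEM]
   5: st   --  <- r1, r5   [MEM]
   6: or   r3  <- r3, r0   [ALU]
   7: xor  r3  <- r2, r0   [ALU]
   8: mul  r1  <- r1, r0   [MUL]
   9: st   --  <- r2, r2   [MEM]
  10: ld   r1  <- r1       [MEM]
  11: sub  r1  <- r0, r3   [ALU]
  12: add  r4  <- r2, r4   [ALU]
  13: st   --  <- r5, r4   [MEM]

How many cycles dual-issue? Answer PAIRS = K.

[0] i0,i1  st.MEM/add.ALU  -- pair
[1] i2,i3  xor.ALU/st.MEM  -- pair
[2] i4  ld.MEM  -- no-port MEM/MEM
[3] i5,i6  st.MEM/or.ALU  -- pair
[4] i7,i8  xor.ALU/mul.MUL  -- pair
[5] i9  st.MEM  -- no-port MEM/MEM
[6] i10  ld.MEM  -- WAW r1
[7] i11,i12  sub.ALU/add.ALU  -- pair
[8] i13  st.MEM  -- tail

PAIRS = 5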